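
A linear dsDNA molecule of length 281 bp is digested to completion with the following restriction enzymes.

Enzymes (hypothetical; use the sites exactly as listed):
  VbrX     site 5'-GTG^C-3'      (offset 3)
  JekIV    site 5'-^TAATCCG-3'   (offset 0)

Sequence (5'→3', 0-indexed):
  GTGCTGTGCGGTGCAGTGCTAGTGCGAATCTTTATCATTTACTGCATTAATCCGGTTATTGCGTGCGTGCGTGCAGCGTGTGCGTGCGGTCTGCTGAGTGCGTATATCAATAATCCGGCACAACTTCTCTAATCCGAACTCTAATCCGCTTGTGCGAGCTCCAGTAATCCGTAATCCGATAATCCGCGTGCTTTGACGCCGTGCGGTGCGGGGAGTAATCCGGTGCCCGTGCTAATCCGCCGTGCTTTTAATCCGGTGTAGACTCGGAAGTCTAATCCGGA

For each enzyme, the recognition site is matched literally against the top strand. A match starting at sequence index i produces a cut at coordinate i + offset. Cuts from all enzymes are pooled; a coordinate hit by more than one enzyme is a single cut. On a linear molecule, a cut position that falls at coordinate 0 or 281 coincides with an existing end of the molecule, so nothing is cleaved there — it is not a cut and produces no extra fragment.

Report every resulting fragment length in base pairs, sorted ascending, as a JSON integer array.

[1,3,4,4,4,4,5,5,5,5,6,6,7,7,8,9,9,10,10,10,11,12,12,13,13,14,18,19,23,24]

Scan for sites:
  VbrX (GTGC, off=3): starts [0, 5, 10, 15, 21, 62, 66, 70, 79, 83, 97, 151, 187, 200, 205, 222, 228, 241] → cuts [3, 8, 13, 18, 24, 65, 69, 73, 82, 86, 100, 154, 190, 203, 208, 225, 231, 244]
  JekIV (TAATCCG, off=0): starts [47, 110, 129, 141, 164, 171, 179, 215, 232, 248, 272] → cuts [47, 110, 129, 141, 164, 171, 179, 215, 232, 248, 272]

All cut coordinates (distinct, sorted): [3, 8, 13, 18, 24, 47, 65, 69, 73, 82, 86, 100, 110, 129, 141, 154, 164, 171, 179, 190, 203, 208, 215, 225, 231, 232, 244, 248, 272]

Fragments:
  [0,3): 3 bp
  [3,8): 5 bp
  [8,13): 5 bp
  [13,18): 5 bp
  [18,24): 6 bp
  [24,47): 23 bp
  [47,65): 18 bp
  [65,69): 4 bp
  [69,73): 4 bp
  [73,82): 9 bp
  [82,86): 4 bp
  [86,100): 14 bp
  [100,110): 10 bp
  [110,129): 19 bp
  [129,141): 12 bp
  [141,154): 13 bp
  [154,164): 10 bp
  [164,171): 7 bp
  [171,179): 8 bp
  [179,190): 11 bp
  [190,203): 13 bp
  [203,208): 5 bp
  [208,215): 7 bp
  [215,225): 10 bp
  [225,231): 6 bp
  [231,232): 1 bp
  [232,244): 12 bp
  [244,248): 4 bp
  [248,272): 24 bp
  [272,281): 9 bp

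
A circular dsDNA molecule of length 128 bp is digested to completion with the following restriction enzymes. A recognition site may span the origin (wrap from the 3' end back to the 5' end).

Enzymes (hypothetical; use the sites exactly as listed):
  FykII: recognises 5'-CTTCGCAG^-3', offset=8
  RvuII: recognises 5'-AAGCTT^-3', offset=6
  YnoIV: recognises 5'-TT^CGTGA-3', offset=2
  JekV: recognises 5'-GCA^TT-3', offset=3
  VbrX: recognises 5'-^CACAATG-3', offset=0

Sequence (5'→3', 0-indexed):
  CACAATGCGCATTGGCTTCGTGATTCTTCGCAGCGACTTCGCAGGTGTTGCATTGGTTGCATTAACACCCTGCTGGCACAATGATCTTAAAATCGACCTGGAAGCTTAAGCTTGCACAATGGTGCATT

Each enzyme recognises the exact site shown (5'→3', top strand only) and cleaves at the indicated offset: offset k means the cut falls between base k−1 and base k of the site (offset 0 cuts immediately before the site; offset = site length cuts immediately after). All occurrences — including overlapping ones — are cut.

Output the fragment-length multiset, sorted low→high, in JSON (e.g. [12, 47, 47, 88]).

Site scan:
  FykII CTTCGCAG/8: at [25, 36] ⇒ [33, 44]
  RvuII AAGCTT/6: at [101, 107] ⇒ [107, 113]
  YnoIV TTCGTGA/2: at [16] ⇒ [18]
  JekV GCATT/3: at [8, 49, 58, 123] ⇒ [11, 52, 61, 126]
  VbrX CACAATG/0: at [0, 76, 114] ⇒ [0, 76, 114]

Pooled cuts: [0, 11, 18, 33, 44, 52, 61, 76, 107, 113, 114, 126]

Fragment lengths:
  0→11: 11 bp
  11→18: 7 bp
  18→33: 15 bp
  33→44: 11 bp
  44→52: 8 bp
  52→61: 9 bp
  61→76: 15 bp
  76→107: 31 bp
  107→113: 6 bp
  113→114: 1 bp
  114→126: 12 bp
  126→0 (wrap): 128-126+0 = 2 bp

[1,2,6,7,8,9,11,11,12,15,15,31]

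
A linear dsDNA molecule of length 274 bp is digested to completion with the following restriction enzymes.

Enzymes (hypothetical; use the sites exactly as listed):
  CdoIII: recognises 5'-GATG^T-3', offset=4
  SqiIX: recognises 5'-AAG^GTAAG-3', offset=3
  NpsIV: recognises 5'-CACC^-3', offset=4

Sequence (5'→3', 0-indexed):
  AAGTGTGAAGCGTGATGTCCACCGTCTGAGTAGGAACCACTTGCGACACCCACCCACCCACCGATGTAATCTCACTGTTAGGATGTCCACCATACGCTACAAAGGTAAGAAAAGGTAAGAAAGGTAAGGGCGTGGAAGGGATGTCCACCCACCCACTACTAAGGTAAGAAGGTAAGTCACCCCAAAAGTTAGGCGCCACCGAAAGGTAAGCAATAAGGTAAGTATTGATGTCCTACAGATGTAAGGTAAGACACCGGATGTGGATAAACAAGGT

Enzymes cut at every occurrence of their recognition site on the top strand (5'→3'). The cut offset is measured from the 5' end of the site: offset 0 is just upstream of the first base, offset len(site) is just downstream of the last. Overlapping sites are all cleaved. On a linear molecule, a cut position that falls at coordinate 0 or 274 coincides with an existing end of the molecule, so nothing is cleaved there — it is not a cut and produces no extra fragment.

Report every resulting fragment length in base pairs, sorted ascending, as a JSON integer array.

Scan for sites:
  CdoIII (GATGT, off=4): starts [13, 62, 81, 139, 226, 237, 256] → cuts [17, 66, 85, 143, 230, 241, 260]
  SqiIX (AAGGTAAG, off=3): starts [101, 111, 120, 160, 168, 202, 214, 242] → cuts [104, 114, 123, 163, 171, 205, 217, 245]
  NpsIV (CACC, off=4): starts [19, 46, 50, 54, 58, 87, 145, 149, 177, 196, 251] → cuts [23, 50, 54, 58, 62, 91, 149, 153, 181, 200, 255]

Pooled cuts: [17, 23, 50, 54, 58, 62, 66, 85, 91, 104, 114, 123, 143, 149, 153, 163, 171, 181, 200, 205, 217, 230, 241, 245, 255, 260]

Fragment lengths:
  [0,17): 17 bp
  [17,23): 6 bp
  [23,50): 27 bp
  [50,54): 4 bp
  [54,58): 4 bp
  [58,62): 4 bp
  [62,66): 4 bp
  [66,85): 19 bp
  [85,91): 6 bp
  [91,104): 13 bp
  [104,114): 10 bp
  [114,123): 9 bp
  [123,143): 20 bp
  [143,149): 6 bp
  [149,153): 4 bp
  [153,163): 10 bp
  [163,171): 8 bp
  [171,181): 10 bp
  [181,200): 19 bp
  [200,205): 5 bp
  [205,217): 12 bp
  [217,230): 13 bp
  [230,241): 11 bp
  [241,245): 4 bp
  [245,255): 10 bp
  [255,260): 5 bp
  [260,274): 14 bp

[4,4,4,4,4,4,5,5,6,6,6,8,9,10,10,10,10,11,12,13,13,14,17,19,19,20,27]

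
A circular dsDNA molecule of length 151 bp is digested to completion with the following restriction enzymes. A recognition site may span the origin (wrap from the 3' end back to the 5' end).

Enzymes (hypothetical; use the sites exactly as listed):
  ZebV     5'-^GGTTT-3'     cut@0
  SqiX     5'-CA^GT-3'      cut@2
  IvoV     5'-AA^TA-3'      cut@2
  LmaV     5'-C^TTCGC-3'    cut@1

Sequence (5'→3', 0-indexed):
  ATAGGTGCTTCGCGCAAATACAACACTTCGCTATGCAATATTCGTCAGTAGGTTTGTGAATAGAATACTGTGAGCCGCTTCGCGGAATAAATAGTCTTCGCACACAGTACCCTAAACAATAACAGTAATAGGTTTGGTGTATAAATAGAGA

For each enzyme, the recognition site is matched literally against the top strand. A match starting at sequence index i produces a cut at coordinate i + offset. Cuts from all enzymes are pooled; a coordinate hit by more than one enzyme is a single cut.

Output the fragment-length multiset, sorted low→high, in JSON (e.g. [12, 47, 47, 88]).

Per-enzyme occurrences:
  ZebV GGTTT/0: at [50, 130] ⇒ [50, 130]
  SqiX CAGT/2: at [45, 104, 122] ⇒ [47, 106, 124]
  IvoV AATA/2: at [16, 36, 58, 63, 85, 89, 117, 126, 143, 150] ⇒ [1, 18, 38, 60, 65, 87, 91, 119, 128, 145]
  LmaV CTTCGC/1: at [7, 25, 77, 95] ⇒ [8, 26, 78, 96]

All cut coordinates (distinct, sorted): [1, 8, 18, 26, 38, 47, 50, 60, 65, 78, 87, 91, 96, 106, 119, 124, 128, 130, 145]

Fragment lengths:
  1→8: 7 bp
  8→18: 10 bp
  18→26: 8 bp
  26→38: 12 bp
  38→47: 9 bp
  47→50: 3 bp
  50→60: 10 bp
  60→65: 5 bp
  65→78: 13 bp
  78→87: 9 bp
  87→91: 4 bp
  91→96: 5 bp
  96→106: 10 bp
  106→119: 13 bp
  119→124: 5 bp
  124→128: 4 bp
  128→130: 2 bp
  130→145: 15 bp
  145→1 (wrap): 151-145+1 = 7 bp

[2,3,4,4,5,5,5,7,7,8,9,9,10,10,10,12,13,13,15]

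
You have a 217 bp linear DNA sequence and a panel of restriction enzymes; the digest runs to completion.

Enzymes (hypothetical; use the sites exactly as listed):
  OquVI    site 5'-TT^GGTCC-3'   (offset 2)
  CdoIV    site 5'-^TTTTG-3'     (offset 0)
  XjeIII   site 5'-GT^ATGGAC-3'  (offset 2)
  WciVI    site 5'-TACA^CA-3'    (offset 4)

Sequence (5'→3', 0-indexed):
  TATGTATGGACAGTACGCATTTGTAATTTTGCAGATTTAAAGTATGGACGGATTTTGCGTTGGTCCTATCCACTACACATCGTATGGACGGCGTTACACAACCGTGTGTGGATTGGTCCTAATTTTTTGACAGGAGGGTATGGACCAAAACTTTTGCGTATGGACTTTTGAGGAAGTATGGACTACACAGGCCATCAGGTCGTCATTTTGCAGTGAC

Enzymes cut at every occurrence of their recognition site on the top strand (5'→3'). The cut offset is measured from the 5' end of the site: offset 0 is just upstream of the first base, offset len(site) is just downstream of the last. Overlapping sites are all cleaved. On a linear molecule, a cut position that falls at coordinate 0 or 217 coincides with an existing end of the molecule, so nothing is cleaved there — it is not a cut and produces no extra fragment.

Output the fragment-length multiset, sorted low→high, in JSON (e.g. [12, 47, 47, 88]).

[5,6,6,8,9,9,10,10,12,12,12,15,15,16,16,17,18,21]

Per-enzyme occurrences:
  OquVI TTGGTCC/2: at [59, 112] ⇒ [61, 114]
  CdoIV TTTTG/0: at [26, 52, 124, 151, 165, 205] ⇒ [26, 52, 124, 151, 165, 205]
  XjeIII GTATGGAC/2: at [3, 41, 81, 137, 157, 175] ⇒ [5, 43, 83, 139, 159, 177]
  WciVI TACACA/4: at [73, 94, 183] ⇒ [77, 98, 187]

All cut coordinates (distinct, sorted): [5, 26, 43, 52, 61, 77, 83, 98, 114, 124, 139, 151, 159, 165, 177, 187, 205]

Fragments:
  [0,5): 5 bp
  [5,26): 21 bp
  [26,43): 17 bp
  [43,52): 9 bp
  [52,61): 9 bp
  [61,77): 16 bp
  [77,83): 6 bp
  [83,98): 15 bp
  [98,114): 16 bp
  [114,124): 10 bp
  [124,139): 15 bp
  [139,151): 12 bp
  [151,159): 8 bp
  [159,165): 6 bp
  [165,177): 12 bp
  [177,187): 10 bp
  [187,205): 18 bp
  [205,217): 12 bp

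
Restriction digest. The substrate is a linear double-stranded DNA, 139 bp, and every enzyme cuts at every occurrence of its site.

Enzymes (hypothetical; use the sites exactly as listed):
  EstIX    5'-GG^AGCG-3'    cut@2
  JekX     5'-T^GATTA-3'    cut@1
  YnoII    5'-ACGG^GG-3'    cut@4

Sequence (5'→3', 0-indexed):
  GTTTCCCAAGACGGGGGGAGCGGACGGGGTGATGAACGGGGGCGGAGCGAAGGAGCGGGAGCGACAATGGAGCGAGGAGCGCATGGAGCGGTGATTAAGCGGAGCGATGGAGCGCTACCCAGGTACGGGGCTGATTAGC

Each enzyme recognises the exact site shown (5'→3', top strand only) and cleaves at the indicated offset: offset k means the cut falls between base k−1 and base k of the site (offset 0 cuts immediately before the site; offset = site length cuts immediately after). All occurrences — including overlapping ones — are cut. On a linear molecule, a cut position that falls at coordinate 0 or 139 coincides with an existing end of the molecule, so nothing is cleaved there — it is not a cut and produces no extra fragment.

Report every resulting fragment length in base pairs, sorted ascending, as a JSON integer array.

[4,4,6,6,6,7,7,8,8,9,9,10,11,12,14,18]

Scan for sites:
  EstIX (GGAGCG, off=2): starts [16, 43, 51, 57, 68, 75, 84, 100, 108] → cuts [18, 45, 53, 59, 70, 77, 86, 102, 110]
  JekX (TGATTA, off=1): starts [91, 131] → cuts [92, 132]
  YnoII (ACGGGG, off=4): starts [10, 23, 35, 124] → cuts [14, 27, 39, 128]

Pooled cuts: [14, 18, 27, 39, 45, 53, 59, 70, 77, 86, 92, 102, 110, 128, 132]

Fragments:
  [0,14): 14 bp
  [14,18): 4 bp
  [18,27): 9 bp
  [27,39): 12 bp
  [39,45): 6 bp
  [45,53): 8 bp
  [53,59): 6 bp
  [59,70): 11 bp
  [70,77): 7 bp
  [77,86): 9 bp
  [86,92): 6 bp
  [92,102): 10 bp
  [102,110): 8 bp
  [110,128): 18 bp
  [128,132): 4 bp
  [132,139): 7 bp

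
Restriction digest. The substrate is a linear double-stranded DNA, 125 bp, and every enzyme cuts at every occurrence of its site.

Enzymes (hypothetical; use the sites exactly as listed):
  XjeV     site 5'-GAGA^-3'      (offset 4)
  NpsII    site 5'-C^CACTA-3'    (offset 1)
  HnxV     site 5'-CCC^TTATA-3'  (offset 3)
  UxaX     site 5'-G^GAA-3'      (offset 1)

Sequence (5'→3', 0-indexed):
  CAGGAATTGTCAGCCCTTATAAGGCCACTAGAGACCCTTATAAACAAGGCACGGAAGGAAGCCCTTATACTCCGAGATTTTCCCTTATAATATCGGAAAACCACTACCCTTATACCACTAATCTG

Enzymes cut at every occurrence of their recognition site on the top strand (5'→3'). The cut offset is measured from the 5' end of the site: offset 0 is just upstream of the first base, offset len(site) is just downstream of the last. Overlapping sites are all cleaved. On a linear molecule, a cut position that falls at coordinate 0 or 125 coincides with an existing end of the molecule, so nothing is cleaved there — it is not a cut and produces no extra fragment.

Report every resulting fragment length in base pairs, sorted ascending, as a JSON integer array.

[3,3,4,6,6,7,7,8,9,9,10,11,13,13,16]

Per-enzyme occurrences:
  XjeV (GAGA, off=4): starts [30, 73] → cuts [34, 77]
  NpsII (CCACTA, off=1): starts [24, 100, 114] → cuts [25, 101, 115]
  HnxV (CCCTTATA, off=3): starts [13, 34, 61, 81, 106] → cuts [16, 37, 64, 84, 109]
  UxaX (GGAA, off=1): starts [2, 52, 56, 94] → cuts [3, 53, 57, 95]

All cut coordinates (distinct, sorted): [3, 16, 25, 34, 37, 53, 57, 64, 77, 84, 95, 101, 109, 115]

Fragments:
  [0,3): 3 bp
  [3,16): 13 bp
  [16,25): 9 bp
  [25,34): 9 bp
  [34,37): 3 bp
  [37,53): 16 bp
  [53,57): 4 bp
  [57,64): 7 bp
  [64,77): 13 bp
  [77,84): 7 bp
  [84,95): 11 bp
  [95,101): 6 bp
  [101,109): 8 bp
  [109,115): 6 bp
  [115,125): 10 bp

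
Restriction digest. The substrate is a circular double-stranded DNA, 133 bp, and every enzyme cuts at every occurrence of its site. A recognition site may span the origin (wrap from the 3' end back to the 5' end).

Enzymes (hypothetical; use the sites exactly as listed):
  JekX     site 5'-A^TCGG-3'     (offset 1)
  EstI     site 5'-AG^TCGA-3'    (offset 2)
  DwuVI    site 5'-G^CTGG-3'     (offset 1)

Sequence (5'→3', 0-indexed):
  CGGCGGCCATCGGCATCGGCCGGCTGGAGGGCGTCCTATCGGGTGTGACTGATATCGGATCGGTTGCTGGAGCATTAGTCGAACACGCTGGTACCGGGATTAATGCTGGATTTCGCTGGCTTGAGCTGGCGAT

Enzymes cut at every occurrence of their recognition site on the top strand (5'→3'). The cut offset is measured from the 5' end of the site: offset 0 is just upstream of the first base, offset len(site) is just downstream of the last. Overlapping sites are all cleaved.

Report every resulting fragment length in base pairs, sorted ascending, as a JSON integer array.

[5,6,7,7,8,9,10,10,10,12,15,16,18]

Scan for sites:
  JekX (ATCGG, off=1): starts [8, 14, 37, 53, 58, 131] → cuts [9, 15, 38, 54, 59, 132]
  EstI (AGTCGA, off=2): starts [76] → cuts [78]
  DwuVI (GCTGG, off=1): starts [22, 65, 86, 104, 114, 124] → cuts [23, 66, 87, 105, 115, 125]

All cut coordinates (distinct, sorted): [9, 15, 23, 38, 54, 59, 66, 78, 87, 105, 115, 125, 132]

Fragment lengths:
  9→15: 6 bp
  15→23: 8 bp
  23→38: 15 bp
  38→54: 16 bp
  54→59: 5 bp
  59→66: 7 bp
  66→78: 12 bp
  78→87: 9 bp
  87→105: 18 bp
  105→115: 10 bp
  115→125: 10 bp
  125→132: 7 bp
  132→9 (wrap): 133-132+9 = 10 bp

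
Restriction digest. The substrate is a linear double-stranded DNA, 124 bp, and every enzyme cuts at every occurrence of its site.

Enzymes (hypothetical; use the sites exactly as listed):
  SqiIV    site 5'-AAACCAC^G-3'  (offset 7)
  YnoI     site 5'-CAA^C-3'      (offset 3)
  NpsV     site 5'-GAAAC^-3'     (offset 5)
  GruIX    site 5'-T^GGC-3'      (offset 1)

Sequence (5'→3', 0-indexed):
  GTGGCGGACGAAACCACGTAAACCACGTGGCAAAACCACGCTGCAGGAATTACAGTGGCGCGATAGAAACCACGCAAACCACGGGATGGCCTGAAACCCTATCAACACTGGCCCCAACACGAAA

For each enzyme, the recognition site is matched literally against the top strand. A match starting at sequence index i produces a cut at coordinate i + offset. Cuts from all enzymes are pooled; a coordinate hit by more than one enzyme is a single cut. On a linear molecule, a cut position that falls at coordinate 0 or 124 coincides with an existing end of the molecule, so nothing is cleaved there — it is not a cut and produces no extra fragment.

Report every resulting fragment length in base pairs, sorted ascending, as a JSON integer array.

[2,2,3,3,4,5,7,8,8,9,9,10,11,12,14,17]

Site scan:
  SqiIV (AAACCACG, off=7): starts [10, 19, 32, 66, 75] → cuts [17, 26, 39, 73, 82]
  YnoI (CAAC, off=3): starts [102, 114] → cuts [105, 117]
  NpsV (GAAAC, off=5): starts [9, 65, 92] → cuts [14, 70, 97]
  GruIX (TGGC, off=1): starts [1, 27, 55, 86, 108] → cuts [2, 28, 56, 87, 109]

Pooled cuts: [2, 14, 17, 26, 28, 39, 56, 70, 73, 82, 87, 97, 105, 109, 117]

Fragment lengths:
  [0,2): 2 bp
  [2,14): 12 bp
  [14,17): 3 bp
  [17,26): 9 bp
  [26,28): 2 bp
  [28,39): 11 bp
  [39,56): 17 bp
  [56,70): 14 bp
  [70,73): 3 bp
  [73,82): 9 bp
  [82,87): 5 bp
  [87,97): 10 bp
  [97,105): 8 bp
  [105,109): 4 bp
  [109,117): 8 bp
  [117,124): 7 bp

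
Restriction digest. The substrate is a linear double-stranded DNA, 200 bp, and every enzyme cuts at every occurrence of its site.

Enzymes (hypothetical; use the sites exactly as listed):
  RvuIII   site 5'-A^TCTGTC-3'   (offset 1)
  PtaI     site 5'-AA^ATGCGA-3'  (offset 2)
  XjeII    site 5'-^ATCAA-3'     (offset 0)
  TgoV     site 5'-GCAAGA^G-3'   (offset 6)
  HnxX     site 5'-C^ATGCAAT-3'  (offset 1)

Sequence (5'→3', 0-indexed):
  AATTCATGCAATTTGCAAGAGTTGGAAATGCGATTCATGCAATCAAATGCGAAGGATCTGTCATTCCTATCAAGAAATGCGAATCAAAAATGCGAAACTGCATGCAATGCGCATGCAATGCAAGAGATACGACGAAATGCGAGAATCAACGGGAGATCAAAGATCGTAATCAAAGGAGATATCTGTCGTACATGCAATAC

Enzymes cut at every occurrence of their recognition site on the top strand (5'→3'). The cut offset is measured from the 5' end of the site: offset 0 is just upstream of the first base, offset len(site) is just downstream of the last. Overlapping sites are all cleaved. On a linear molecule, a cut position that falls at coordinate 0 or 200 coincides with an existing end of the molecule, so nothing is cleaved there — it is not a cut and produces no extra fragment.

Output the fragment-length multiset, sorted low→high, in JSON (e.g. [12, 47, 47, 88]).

Site scan:
  RvuIII ATCTGTC/1: at [55, 180] ⇒ [56, 181]
  PtaI AAATGCGA/2: at [25, 44, 74, 87, 134] ⇒ [27, 46, 76, 89, 136]
  XjeII ATCAA/0: at [41, 68, 82, 144, 155, 168] ⇒ [41, 68, 82, 144, 155, 168]
  TgoV GCAAGAG/6: at [14, 119] ⇒ [20, 125]
  HnxX CATGCAAT/1: at [4, 35, 100, 111, 190] ⇒ [5, 36, 101, 112, 191]

Pooled cuts: [5, 20, 27, 36, 41, 46, 56, 68, 76, 82, 89, 101, 112, 125, 136, 144, 155, 168, 181, 191]

Fragment lengths:
  [0,5): 5 bp
  [5,20): 15 bp
  [20,27): 7 bp
  [27,36): 9 bp
  [36,41): 5 bp
  [41,46): 5 bp
  [46,56): 10 bp
  [56,68): 12 bp
  [68,76): 8 bp
  [76,82): 6 bp
  [82,89): 7 bp
  [89,101): 12 bp
  [101,112): 11 bp
  [112,125): 13 bp
  [125,136): 11 bp
  [136,144): 8 bp
  [144,155): 11 bp
  [155,168): 13 bp
  [168,181): 13 bp
  [181,191): 10 bp
  [191,200): 9 bp

[5,5,5,6,7,7,8,8,9,9,10,10,11,11,11,12,12,13,13,13,15]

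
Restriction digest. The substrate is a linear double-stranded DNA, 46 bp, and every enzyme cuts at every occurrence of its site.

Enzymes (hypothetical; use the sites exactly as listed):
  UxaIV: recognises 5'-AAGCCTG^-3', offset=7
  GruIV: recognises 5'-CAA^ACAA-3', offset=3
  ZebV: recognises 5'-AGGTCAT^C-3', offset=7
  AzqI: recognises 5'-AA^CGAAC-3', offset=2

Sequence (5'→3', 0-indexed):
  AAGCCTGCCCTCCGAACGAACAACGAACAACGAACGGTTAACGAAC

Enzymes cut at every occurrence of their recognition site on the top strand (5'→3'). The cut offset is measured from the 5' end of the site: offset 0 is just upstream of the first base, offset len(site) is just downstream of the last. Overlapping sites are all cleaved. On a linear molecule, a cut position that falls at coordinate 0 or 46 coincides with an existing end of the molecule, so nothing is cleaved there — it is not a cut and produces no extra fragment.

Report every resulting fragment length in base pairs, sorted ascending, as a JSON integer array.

Site scan:
  UxaIV AAGCCTG/7: at [0] ⇒ [7]
  GruIV (CAAACAA, off=3): no sites
  ZebV (AGGTCATC, off=7): no sites
  AzqI AACGAAC/2: at [14, 21, 28, 39] ⇒ [16, 23, 30, 41]

All cut coordinates (distinct, sorted): [7, 16, 23, 30, 41]

Fragment lengths:
  [0,7): 7 bp
  [7,16): 9 bp
  [16,23): 7 bp
  [23,30): 7 bp
  [30,41): 11 bp
  [41,46): 5 bp

[5,7,7,7,9,11]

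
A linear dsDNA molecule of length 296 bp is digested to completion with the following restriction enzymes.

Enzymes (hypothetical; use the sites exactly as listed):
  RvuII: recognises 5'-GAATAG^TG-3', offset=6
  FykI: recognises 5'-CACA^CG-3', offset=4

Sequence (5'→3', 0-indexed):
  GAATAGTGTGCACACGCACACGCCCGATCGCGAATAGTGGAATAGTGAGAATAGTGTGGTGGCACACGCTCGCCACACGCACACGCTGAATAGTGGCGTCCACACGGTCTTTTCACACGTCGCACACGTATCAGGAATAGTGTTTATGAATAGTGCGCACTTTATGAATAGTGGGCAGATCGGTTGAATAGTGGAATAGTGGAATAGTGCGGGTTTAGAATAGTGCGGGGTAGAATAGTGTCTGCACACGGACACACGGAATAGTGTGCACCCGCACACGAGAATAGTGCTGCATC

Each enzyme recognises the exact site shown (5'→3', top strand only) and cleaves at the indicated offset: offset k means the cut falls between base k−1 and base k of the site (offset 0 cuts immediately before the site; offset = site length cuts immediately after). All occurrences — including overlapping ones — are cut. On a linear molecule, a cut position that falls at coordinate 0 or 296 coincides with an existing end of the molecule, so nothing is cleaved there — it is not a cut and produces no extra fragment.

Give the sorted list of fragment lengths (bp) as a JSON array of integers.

Scan for sites:
  RvuII (GAATAGTG, off=6): starts [0, 31, 39, 48, 87, 134, 147, 165, 185, 193, 201, 217, 232, 258, 281] → cuts [6, 37, 45, 54, 93, 140, 153, 171, 191, 199, 207, 223, 238, 264, 287]
  FykI (CACACG, off=4): starts [10, 16, 62, 73, 79, 100, 113, 122, 244, 252, 274] → cuts [14, 20, 66, 77, 83, 104, 117, 126, 248, 256, 278]

All cut coordinates (distinct, sorted): [6, 14, 20, 37, 45, 54, 66, 77, 83, 93, 104, 117, 126, 140, 153, 171, 191, 199, 207, 223, 238, 248, 256, 264, 278, 287]

Fragment lengths:
  [0,6): 6 bp
  [6,14): 8 bp
  [14,20): 6 bp
  [20,37): 17 bp
  [37,45): 8 bp
  [45,54): 9 bp
  [54,66): 12 bp
  [66,77): 11 bp
  [77,83): 6 bp
  [83,93): 10 bp
  [93,104): 11 bp
  [104,117): 13 bp
  [117,126): 9 bp
  [126,140): 14 bp
  [140,153): 13 bp
  [153,171): 18 bp
  [171,191): 20 bp
  [191,199): 8 bp
  [199,207): 8 bp
  [207,223): 16 bp
  [223,238): 15 bp
  [238,248): 10 bp
  [248,256): 8 bp
  [256,264): 8 bp
  [264,278): 14 bp
  [278,287): 9 bp
  [287,296): 9 bp

[6,6,6,8,8,8,8,8,8,9,9,9,9,10,10,11,11,12,13,13,14,14,15,16,17,18,20]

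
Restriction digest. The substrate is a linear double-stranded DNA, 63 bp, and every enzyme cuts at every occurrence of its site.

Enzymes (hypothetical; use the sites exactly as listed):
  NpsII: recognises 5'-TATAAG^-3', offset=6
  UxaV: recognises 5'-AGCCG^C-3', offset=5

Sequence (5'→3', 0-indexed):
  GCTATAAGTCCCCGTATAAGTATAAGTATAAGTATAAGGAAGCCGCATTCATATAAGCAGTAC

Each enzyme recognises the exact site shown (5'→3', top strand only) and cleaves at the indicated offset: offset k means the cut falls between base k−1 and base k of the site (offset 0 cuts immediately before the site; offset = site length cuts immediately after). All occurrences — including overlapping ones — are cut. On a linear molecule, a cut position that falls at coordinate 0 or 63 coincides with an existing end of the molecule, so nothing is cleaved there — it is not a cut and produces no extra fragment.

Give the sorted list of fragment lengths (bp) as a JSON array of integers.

[6,6,6,6,7,8,12,12]

Site scan:
  NpsII TATAAG/6: at [2, 14, 20, 26, 32, 51] ⇒ [8, 20, 26, 32, 38, 57]
  UxaV AGCCGC/5: at [40] ⇒ [45]

All cut coordinates (distinct, sorted): [8, 20, 26, 32, 38, 45, 57]

Fragments:
  [0,8): 8 bp
  [8,20): 12 bp
  [20,26): 6 bp
  [26,32): 6 bp
  [32,38): 6 bp
  [38,45): 7 bp
  [45,57): 12 bp
  [57,63): 6 bp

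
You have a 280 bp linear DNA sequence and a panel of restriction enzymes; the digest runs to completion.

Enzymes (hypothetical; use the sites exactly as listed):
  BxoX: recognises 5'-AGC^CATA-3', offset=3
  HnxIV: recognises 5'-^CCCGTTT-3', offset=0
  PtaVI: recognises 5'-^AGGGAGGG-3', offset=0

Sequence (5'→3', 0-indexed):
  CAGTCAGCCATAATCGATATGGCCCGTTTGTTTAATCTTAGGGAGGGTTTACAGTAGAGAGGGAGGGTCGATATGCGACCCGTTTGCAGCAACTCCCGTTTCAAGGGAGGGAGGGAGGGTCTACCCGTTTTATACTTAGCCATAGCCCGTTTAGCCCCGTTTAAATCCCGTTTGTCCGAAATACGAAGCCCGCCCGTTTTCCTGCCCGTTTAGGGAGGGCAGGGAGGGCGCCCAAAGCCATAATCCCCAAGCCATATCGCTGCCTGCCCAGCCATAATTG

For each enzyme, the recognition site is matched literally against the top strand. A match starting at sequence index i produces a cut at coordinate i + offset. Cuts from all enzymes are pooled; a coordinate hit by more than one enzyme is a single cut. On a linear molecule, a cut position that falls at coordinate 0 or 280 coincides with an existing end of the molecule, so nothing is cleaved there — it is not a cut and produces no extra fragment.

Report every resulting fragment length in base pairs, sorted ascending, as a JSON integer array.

Site scan:
  BxoX (AGCCATA, off=3): starts [5, 137, 235, 249, 269] → cuts [8, 140, 238, 252, 272]
  HnxIV (CCCGTTT, off=0): starts [22, 78, 94, 123, 145, 155, 166, 192, 204] → cuts [22, 78, 94, 123, 145, 155, 166, 192, 204]
  PtaVI (AGGGAGGG, off=0): starts [39, 59, 103, 107, 111, 211, 220] → cuts [39, 59, 103, 107, 111, 211, 220]

All cut coordinates (distinct, sorted): [8, 22, 39, 59, 78, 94, 103, 107, 111, 123, 140, 145, 155, 166, 192, 204, 211, 220, 238, 252, 272]

Fragment lengths:
  [0,8): 8 bp
  [8,22): 14 bp
  [22,39): 17 bp
  [39,59): 20 bp
  [59,78): 19 bp
  [78,94): 16 bp
  [94,103): 9 bp
  [103,107): 4 bp
  [107,111): 4 bp
  [111,123): 12 bp
  [123,140): 17 bp
  [140,145): 5 bp
  [145,155): 10 bp
  [155,166): 11 bp
  [166,192): 26 bp
  [192,204): 12 bp
  [204,211): 7 bp
  [211,220): 9 bp
  [220,238): 18 bp
  [238,252): 14 bp
  [252,272): 20 bp
  [272,280): 8 bp

[4,4,5,7,8,8,9,9,10,11,12,12,14,14,16,17,17,18,19,20,20,26]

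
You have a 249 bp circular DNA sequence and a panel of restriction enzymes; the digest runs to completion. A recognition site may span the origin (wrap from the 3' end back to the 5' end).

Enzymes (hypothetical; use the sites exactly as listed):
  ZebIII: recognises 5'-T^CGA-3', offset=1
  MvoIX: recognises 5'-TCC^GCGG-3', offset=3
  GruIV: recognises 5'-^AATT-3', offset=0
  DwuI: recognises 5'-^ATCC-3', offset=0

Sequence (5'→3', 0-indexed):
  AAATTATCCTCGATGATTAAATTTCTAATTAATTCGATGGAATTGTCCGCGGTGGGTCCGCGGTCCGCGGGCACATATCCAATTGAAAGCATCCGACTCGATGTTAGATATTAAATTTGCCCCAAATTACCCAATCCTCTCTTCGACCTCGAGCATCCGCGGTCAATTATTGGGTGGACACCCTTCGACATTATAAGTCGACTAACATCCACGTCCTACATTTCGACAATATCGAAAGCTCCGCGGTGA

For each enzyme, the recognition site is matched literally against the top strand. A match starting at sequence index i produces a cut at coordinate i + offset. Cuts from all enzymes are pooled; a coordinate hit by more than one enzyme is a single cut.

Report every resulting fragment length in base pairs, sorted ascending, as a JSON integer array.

[4,4,4,4,4,5,5,6,6,6,7,7,8,8,8,8,9,9,9,10,10,10,10,11,11,13,15,17,21]

Site scan:
  ZebIII (TCGA, off=1): starts [9, 33, 97, 142, 148, 184, 197, 222, 231] → cuts [10, 34, 98, 143, 149, 185, 198, 223, 232]
  MvoIX (TCCGCGG, off=3): starts [45, 56, 63, 155, 239] → cuts [48, 59, 66, 158, 242]
  GruIV (AATT, off=0): starts [1, 19, 26, 30, 40, 80, 113, 124, 164] → cuts [1, 19, 26, 30, 40, 80, 113, 124, 164]
  DwuI (ATCC, off=0): starts [5, 76, 90, 133, 154, 206] → cuts [5, 76, 90, 133, 154, 206]

Pooled cuts: [1, 5, 10, 19, 26, 30, 34, 40, 48, 59, 66, 76, 80, 90, 98, 113, 124, 133, 143, 149, 154, 158, 164, 185, 198, 206, 223, 232, 242]

Fragments:
  1→5: 4 bp
  5→10: 5 bp
  10→19: 9 bp
  19→26: 7 bp
  26→30: 4 bp
  30→34: 4 bp
  34→40: 6 bp
  40→48: 8 bp
  48→59: 11 bp
  59→66: 7 bp
  66→76: 10 bp
  76→80: 4 bp
  80→90: 10 bp
  90→98: 8 bp
  98→113: 15 bp
  113→124: 11 bp
  124→133: 9 bp
  133→143: 10 bp
  143→149: 6 bp
  149→154: 5 bp
  154→158: 4 bp
  158→164: 6 bp
  164→185: 21 bp
  185→198: 13 bp
  198→206: 8 bp
  206→223: 17 bp
  223→232: 9 bp
  232→242: 10 bp
  242→1 (wrap): 249-242+1 = 8 bp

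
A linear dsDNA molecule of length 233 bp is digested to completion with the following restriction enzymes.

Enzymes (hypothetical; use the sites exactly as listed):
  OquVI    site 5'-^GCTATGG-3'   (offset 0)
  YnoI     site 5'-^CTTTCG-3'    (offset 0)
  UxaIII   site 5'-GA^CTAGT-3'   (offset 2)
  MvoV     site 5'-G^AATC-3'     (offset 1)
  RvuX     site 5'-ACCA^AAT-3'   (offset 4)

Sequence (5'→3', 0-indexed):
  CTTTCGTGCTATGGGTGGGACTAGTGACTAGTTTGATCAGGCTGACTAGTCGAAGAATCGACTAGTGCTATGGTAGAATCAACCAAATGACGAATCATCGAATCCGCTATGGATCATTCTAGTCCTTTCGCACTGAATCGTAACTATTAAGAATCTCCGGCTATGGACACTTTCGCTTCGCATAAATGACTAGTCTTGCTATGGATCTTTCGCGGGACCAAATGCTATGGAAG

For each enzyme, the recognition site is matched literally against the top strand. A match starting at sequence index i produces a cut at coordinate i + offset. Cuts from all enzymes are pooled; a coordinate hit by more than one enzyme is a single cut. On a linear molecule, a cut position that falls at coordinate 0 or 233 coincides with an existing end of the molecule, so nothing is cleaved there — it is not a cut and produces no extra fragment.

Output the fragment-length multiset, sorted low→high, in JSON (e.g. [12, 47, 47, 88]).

[3,5,5,6,7,7,7,8,8,8,9,9,10,10,10,10,11,13,14,16,18,19,20]

Scan for sites:
  OquVI GCTATGG/0: at [7, 66, 105, 159, 197, 223] ⇒ [7, 66, 105, 159, 197, 223]
  YnoI CTTTCG/0: at [0, 124, 169, 206] ⇒ [124, 169, 206] (position 0 is a terminus of the linear molecule — no cut)
  UxaIII GACTAGT/2: at [18, 25, 43, 59, 187] ⇒ [20, 27, 45, 61, 189]
  MvoV GAATC/1: at [54, 75, 91, 99, 134, 150] ⇒ [55, 76, 92, 100, 135, 151]
  RvuX ACCAAAT/4: at [81, 216] ⇒ [85, 220]

All cut coordinates (distinct, sorted): [7, 20, 27, 45, 55, 61, 66, 76, 85, 92, 100, 105, 124, 135, 151, 159, 169, 189, 197, 206, 220, 223]

Fragments:
  [0,7): 7 bp
  [7,20): 13 bp
  [20,27): 7 bp
  [27,45): 18 bp
  [45,55): 10 bp
  [55,61): 6 bp
  [61,66): 5 bp
  [66,76): 10 bp
  [76,85): 9 bp
  [85,92): 7 bp
  [92,100): 8 bp
  [100,105): 5 bp
  [105,124): 19 bp
  [124,135): 11 bp
  [135,151): 16 bp
  [151,159): 8 bp
  [159,169): 10 bp
  [169,189): 20 bp
  [189,197): 8 bp
  [197,206): 9 bp
  [206,220): 14 bp
  [220,223): 3 bp
  [223,233): 10 bp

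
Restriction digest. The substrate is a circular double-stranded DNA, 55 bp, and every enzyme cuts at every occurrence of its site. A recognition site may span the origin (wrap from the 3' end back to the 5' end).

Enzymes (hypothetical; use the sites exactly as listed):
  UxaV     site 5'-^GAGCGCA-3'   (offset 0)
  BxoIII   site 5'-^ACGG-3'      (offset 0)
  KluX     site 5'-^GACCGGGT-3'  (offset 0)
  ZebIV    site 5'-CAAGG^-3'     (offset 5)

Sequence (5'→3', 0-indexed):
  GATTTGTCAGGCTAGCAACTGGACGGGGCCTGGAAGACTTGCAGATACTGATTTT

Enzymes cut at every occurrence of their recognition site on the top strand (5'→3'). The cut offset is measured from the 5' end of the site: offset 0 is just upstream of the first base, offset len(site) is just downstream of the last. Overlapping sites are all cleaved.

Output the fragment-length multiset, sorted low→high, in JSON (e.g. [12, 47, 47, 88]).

[55]

Site scan:
  UxaV (GAGCGCA, off=0): no sites
  BxoIII ACGG/0: at [22] ⇒ [22]
  KluX (GACCGGGT, off=0): no sites
  ZebIV (CAAGG, off=5): no sites

All cut coordinates (distinct, sorted): [22]

Fragments:
  22→22 (wrap): 55-22+22 = 55 bp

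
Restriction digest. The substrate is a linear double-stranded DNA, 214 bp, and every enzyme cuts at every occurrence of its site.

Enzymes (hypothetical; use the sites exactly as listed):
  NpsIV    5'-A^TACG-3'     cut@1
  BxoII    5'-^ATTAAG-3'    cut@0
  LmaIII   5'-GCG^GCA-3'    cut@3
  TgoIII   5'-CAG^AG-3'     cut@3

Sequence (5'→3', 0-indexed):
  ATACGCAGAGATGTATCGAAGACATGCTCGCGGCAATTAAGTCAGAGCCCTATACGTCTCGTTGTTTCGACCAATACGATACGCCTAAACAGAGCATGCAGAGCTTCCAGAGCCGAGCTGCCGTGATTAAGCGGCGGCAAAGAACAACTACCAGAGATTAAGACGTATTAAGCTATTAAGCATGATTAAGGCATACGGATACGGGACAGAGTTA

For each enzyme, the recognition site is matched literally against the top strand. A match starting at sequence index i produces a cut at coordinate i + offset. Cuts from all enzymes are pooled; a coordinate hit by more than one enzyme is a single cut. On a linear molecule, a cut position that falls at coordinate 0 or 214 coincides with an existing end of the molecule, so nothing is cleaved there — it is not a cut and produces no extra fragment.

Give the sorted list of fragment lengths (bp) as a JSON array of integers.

[1,2,3,5,5,6,7,7,8,9,9,9,10,10,10,10,11,13,15,18,22,24]

Scan for sites:
  NpsIV (ATACG, off=1): starts [0, 51, 73, 78, 192, 198] → cuts [1, 52, 74, 79, 193, 199]
  BxoII (ATTAAG, off=0): starts [35, 125, 156, 166, 174, 184] → cuts [35, 125, 156, 166, 174, 184]
  LmaIII (GCGGCA, off=3): starts [29, 133] → cuts [32, 136]
  TgoIII (CAGAG, off=3): starts [5, 42, 89, 98, 107, 151, 206] → cuts [8, 45, 92, 101, 110, 154, 209]

All cut coordinates (distinct, sorted): [1, 8, 32, 35, 45, 52, 74, 79, 92, 101, 110, 125, 136, 154, 156, 166, 174, 184, 193, 199, 209]

Fragments:
  [0,1): 1 bp
  [1,8): 7 bp
  [8,32): 24 bp
  [32,35): 3 bp
  [35,45): 10 bp
  [45,52): 7 bp
  [52,74): 22 bp
  [74,79): 5 bp
  [79,92): 13 bp
  [92,101): 9 bp
  [101,110): 9 bp
  [110,125): 15 bp
  [125,136): 11 bp
  [136,154): 18 bp
  [154,156): 2 bp
  [156,166): 10 bp
  [166,174): 8 bp
  [174,184): 10 bp
  [184,193): 9 bp
  [193,199): 6 bp
  [199,209): 10 bp
  [209,214): 5 bp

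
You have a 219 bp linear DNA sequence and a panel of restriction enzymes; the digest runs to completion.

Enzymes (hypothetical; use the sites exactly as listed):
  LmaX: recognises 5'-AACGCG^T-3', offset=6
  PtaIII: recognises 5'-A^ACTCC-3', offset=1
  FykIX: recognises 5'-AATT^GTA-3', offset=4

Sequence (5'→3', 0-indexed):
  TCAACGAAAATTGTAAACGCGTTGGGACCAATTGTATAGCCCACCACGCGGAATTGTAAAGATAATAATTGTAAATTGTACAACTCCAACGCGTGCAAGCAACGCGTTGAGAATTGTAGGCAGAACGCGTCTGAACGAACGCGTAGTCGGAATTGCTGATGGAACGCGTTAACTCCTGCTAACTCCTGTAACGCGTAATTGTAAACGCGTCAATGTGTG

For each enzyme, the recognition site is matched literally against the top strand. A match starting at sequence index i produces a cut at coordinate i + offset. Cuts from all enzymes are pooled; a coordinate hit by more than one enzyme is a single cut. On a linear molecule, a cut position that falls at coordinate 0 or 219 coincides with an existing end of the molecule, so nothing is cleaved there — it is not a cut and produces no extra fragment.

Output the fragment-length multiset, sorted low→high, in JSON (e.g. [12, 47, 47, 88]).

[3,5,5,7,9,9,9,10,10,11,12,12,13,14,14,14,15,22,25]

Per-enzyme occurrences:
  LmaX AACGCGT/6: at [15, 87, 100, 123, 137, 162, 189, 203] ⇒ [21, 93, 106, 129, 143, 168, 195, 209]
  PtaIII AACTCC/1: at [81, 170, 180] ⇒ [82, 171, 181]
  FykIX AATTGTA/4: at [8, 29, 51, 66, 73, 111, 196] ⇒ [12, 33, 55, 70, 77, 115, 200]

Pooled cuts: [12, 21, 33, 55, 70, 77, 82, 93, 106, 115, 129, 143, 168, 171, 181, 195, 200, 209]

Fragments:
  [0,12): 12 bp
  [12,21): 9 bp
  [21,33): 12 bp
  [33,55): 22 bp
  [55,70): 15 bp
  [70,77): 7 bp
  [77,82): 5 bp
  [82,93): 11 bp
  [93,106): 13 bp
  [106,115): 9 bp
  [115,129): 14 bp
  [129,143): 14 bp
  [143,168): 25 bp
  [168,171): 3 bp
  [171,181): 10 bp
  [181,195): 14 bp
  [195,200): 5 bp
  [200,209): 9 bp
  [209,219): 10 bp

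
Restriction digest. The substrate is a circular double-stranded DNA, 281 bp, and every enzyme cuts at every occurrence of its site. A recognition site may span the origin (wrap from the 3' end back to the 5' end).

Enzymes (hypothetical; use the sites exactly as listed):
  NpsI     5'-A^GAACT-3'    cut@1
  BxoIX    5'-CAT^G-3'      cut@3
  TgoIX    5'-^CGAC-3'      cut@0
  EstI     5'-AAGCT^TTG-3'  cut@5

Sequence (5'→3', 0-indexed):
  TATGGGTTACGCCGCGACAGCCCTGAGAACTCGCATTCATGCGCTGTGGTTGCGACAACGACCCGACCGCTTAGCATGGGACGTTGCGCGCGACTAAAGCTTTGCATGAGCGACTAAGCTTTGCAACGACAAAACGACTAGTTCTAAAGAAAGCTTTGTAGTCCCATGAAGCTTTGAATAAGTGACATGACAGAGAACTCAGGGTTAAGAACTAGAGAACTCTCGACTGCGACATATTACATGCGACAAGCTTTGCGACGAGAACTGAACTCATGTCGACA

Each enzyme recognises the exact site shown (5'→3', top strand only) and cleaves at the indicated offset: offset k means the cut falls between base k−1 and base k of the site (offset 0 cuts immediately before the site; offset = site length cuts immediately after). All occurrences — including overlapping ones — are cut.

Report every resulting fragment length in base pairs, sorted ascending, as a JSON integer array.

[1,2,3,3,5,6,6,6,6,6,6,6,7,8,8,9,10,11,12,12,12,13,13,13,14,14,14,15,19,21]

Site scan:
  NpsI AGAACT/1: at [25, 193, 207, 215, 260] ⇒ [26, 194, 208, 216, 261]
  BxoIX CATG/3: at [37, 74, 104, 164, 185, 239, 271] ⇒ [40, 77, 107, 167, 188, 242, 274]
  TgoIX CGAC/0: at [14, 52, 58, 63, 90, 110, 126, 134, 223, 229, 243, 255, 276] ⇒ [14, 52, 58, 63, 90, 110, 126, 134, 223, 229, 243, 255, 276]
  EstI AAGCTTTG/5: at [96, 115, 150, 168, 247] ⇒ [101, 120, 155, 173, 252]

All cut coordinates (distinct, sorted): [14, 26, 40, 52, 58, 63, 77, 90, 101, 107, 110, 120, 126, 134, 155, 167, 173, 188, 194, 208, 216, 223, 229, 242, 243, 252, 255, 261, 274, 276]

Fragment lengths:
  14→26: 12 bp
  26→40: 14 bp
  40→52: 12 bp
  52→58: 6 bp
  58→63: 5 bp
  63→77: 14 bp
  77→90: 13 bp
  90→101: 11 bp
  101→107: 6 bp
  107→110: 3 bp
  110→120: 10 bp
  120→126: 6 bp
  126→134: 8 bp
  134→155: 21 bp
  155→167: 12 bp
  167→173: 6 bp
  173→188: 15 bp
  188→194: 6 bp
  194→208: 14 bp
  208→216: 8 bp
  216→223: 7 bp
  223→229: 6 bp
  229→242: 13 bp
  242→243: 1 bp
  243→252: 9 bp
  252→255: 3 bp
  255→261: 6 bp
  261→274: 13 bp
  274→276: 2 bp
  276→14 (wrap): 281-276+14 = 19 bp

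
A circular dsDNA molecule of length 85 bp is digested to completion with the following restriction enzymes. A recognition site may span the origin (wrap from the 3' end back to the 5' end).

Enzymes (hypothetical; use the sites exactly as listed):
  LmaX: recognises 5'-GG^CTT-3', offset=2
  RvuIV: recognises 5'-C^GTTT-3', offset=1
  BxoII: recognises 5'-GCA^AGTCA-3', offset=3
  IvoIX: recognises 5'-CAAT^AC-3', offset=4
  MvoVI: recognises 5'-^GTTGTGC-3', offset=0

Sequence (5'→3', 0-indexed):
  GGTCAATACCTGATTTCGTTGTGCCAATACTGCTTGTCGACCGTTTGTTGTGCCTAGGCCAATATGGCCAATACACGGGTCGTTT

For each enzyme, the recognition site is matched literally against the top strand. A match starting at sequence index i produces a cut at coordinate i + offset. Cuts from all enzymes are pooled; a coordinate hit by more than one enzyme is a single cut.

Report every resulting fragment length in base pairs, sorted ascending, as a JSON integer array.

[4,9,10,11,11,14,26]

Site scan:
  LmaX (GGCTT, off=2): no sites
  RvuIV (CGTTT, off=1): starts [41, 80] → cuts [42, 81]
  BxoII (GCAAGTCA, off=3): no sites
  IvoIX (CAATAC, off=4): starts [3, 24, 68] → cuts [7, 28, 72]
  MvoVI (GTTGTGC, off=0): starts [17, 46] → cuts [17, 46]

Pooled cuts: [7, 17, 28, 42, 46, 72, 81]

Fragment lengths:
  7→17: 10 bp
  17→28: 11 bp
  28→42: 14 bp
  42→46: 4 bp
  46→72: 26 bp
  72→81: 9 bp
  81→7 (wrap): 85-81+7 = 11 bp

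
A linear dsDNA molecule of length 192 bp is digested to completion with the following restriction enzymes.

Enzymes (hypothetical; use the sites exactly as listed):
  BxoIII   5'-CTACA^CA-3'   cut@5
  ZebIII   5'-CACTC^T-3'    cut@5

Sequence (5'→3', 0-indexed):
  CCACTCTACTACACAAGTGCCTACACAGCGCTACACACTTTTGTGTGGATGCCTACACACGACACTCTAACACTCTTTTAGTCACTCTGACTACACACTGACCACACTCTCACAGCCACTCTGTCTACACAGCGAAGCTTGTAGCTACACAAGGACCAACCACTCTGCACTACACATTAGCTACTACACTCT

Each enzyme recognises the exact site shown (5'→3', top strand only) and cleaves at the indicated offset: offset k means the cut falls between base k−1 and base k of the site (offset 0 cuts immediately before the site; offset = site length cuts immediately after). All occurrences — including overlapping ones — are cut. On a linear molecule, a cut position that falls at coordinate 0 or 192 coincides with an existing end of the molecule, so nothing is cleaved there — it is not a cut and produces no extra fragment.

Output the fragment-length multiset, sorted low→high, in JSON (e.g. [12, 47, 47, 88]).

Site scan:
  BxoIII CTACACA/5: at [8, 20, 30, 52, 90, 124, 144, 169] ⇒ [13, 25, 35, 57, 95, 129, 149, 174]
  ZebIII CACTCT/5: at [1, 62, 70, 82, 104, 116, 160, 186] ⇒ [6, 67, 75, 87, 109, 121, 165, 191]

All cut coordinates (distinct, sorted): [6, 13, 25, 35, 57, 67, 75, 87, 95, 109, 121, 129, 149, 165, 174, 191]

Fragments:
  [0,6): 6 bp
  [6,13): 7 bp
  [13,25): 12 bp
  [25,35): 10 bp
  [35,57): 22 bp
  [57,67): 10 bp
  [67,75): 8 bp
  [75,87): 12 bp
  [87,95): 8 bp
  [95,109): 14 bp
  [109,121): 12 bp
  [121,129): 8 bp
  [129,149): 20 bp
  [149,165): 16 bp
  [165,174): 9 bp
  [174,191): 17 bp
  [191,192): 1 bp

[1,6,7,8,8,8,9,10,10,12,12,12,14,16,17,20,22]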